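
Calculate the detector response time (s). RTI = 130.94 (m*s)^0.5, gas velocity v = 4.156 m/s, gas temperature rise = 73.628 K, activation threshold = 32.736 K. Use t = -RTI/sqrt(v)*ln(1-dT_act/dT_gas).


dT_act/dT_gas = 0.44461
ln(1 - 0.44461) = -0.58809
t = -130.94 / sqrt(4.156) * -0.58809 = 37.773 s

37.773 s


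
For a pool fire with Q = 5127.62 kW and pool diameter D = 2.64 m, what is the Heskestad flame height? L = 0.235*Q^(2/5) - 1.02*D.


Q^(2/5) = 30.477
0.235 * Q^(2/5) = 7.1620
1.02 * D = 2.6928
L = 4.4692 m

4.4692 m


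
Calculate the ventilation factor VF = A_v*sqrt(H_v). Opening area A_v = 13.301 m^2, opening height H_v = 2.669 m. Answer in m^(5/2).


sqrt(H_v) = 1.6337
VF = 13.301 * 1.6337 = 21.730 m^(5/2)

21.730 m^(5/2)


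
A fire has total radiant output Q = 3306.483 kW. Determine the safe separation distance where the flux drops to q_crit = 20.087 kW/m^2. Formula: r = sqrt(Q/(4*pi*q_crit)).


4*pi*q_crit = 252.42
Q/(4*pi*q_crit) = 13.099
r = sqrt(13.099) = 3.6193 m

3.6193 m


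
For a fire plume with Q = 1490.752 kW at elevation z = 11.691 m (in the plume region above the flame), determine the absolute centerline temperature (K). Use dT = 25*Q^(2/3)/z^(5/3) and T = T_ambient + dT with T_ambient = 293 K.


Q^(2/3) = 130.50
z^(5/3) = 60.222
dT = 25 * 130.50 / 60.222 = 54.174 K
T = 293 + 54.174 = 347.17 K

347.17 K


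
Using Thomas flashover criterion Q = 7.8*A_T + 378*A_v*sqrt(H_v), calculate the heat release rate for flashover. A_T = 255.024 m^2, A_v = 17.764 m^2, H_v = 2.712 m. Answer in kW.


7.8*A_T = 1989.2
sqrt(H_v) = 1.6468
378*A_v*sqrt(H_v) = 11058
Q = 1989.2 + 11058 = 13047 kW

13047 kW


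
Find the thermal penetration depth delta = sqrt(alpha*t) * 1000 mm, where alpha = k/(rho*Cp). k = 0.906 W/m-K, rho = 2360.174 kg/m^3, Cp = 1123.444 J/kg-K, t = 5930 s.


alpha = 0.906 / (2360.174 * 1123.444) = 3.4169e-07 m^2/s
alpha * t = 0.0020262
delta = sqrt(0.0020262) * 1000 = 45.014 mm

45.014 mm


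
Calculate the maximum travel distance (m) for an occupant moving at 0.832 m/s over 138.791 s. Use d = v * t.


d = 0.832 * 138.791 = 115.47 m

115.47 m


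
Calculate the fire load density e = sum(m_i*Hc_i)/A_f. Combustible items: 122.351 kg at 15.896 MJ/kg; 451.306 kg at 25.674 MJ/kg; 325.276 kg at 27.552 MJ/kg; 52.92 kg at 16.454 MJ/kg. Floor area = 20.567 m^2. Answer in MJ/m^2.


Total energy = 122.351*15.896 + 451.306*25.674 + 325.276*27.552 + 52.92*16.454
= 1944.891 + 11586.83 + 8962.004 + 870.7457
= 23364.47 MJ
e = 23364.47 / 20.567 = 1136.0 MJ/m^2

1136.0 MJ/m^2


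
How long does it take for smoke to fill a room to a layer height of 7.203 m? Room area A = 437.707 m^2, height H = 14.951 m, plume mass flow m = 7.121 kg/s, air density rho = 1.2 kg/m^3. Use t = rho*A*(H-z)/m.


H - z = 7.748 m
t = 1.2 * 437.707 * 7.748 / 7.121 = 571.50 s

571.50 s


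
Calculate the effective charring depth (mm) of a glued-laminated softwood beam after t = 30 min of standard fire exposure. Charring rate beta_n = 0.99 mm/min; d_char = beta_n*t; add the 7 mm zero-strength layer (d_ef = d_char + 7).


d_char = 0.99 * 30 = 29.7 mm
d_ef = 29.7 + 1.0*7 = 36.7 mm

36.7 mm


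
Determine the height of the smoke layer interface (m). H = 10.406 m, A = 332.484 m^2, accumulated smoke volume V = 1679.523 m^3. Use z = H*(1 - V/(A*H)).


V/(A*H) = 0.48544
1 - 0.48544 = 0.51456
z = 10.406 * 0.51456 = 5.3546 m

5.3546 m


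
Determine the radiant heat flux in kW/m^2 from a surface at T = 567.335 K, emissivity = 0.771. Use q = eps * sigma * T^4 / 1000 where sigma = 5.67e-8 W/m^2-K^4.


T^4 = 1.0360e+11
q = 0.771 * 5.67e-8 * 1.0360e+11 / 1000 = 4.5289 kW/m^2

4.5289 kW/m^2


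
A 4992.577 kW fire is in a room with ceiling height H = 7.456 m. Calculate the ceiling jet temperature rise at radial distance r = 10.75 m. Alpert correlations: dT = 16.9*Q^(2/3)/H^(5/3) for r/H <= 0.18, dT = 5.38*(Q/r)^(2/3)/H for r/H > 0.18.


r/H = 10.75 / 7.456 = 1.4418
r/H > 0.18, so dT = 5.38*(Q/r)^(2/3)/H
Q/r = 464.43
(Q/r)^(2/3) = 59.971
dT = 5.38 * 59.971 / 7.456 = 43.273 K

43.273 K


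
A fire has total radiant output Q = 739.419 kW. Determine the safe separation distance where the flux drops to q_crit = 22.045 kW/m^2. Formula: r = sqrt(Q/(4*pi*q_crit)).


4*pi*q_crit = 277.03
Q/(4*pi*q_crit) = 2.6691
r = sqrt(2.6691) = 1.6337 m

1.6337 m


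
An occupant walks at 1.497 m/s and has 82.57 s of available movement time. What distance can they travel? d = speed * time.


d = 1.497 * 82.57 = 123.61 m

123.61 m


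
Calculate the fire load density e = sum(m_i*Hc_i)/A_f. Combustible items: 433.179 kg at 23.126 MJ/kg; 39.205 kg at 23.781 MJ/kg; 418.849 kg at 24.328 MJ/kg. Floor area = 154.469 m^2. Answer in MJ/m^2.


Total energy = 433.179*23.126 + 39.205*23.781 + 418.849*24.328
= 10017.70 + 932.3341 + 10189.76
= 21139.79 MJ
e = 21139.79 / 154.469 = 136.85 MJ/m^2

136.85 MJ/m^2


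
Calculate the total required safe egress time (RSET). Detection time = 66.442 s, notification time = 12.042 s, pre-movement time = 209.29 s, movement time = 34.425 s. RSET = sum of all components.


Total = 66.442 + 12.042 + 209.29 + 34.425 = 322.199 s

322.199 s


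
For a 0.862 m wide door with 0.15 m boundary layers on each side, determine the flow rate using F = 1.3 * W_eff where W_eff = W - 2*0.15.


W_eff = 0.862 - 0.30 = 0.562 m
F = 1.3 * 0.562 = 0.73060 persons/s

0.73060 persons/s


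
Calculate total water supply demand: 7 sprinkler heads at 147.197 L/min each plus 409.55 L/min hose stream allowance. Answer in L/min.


Sprinkler demand = 7 * 147.197 = 1030.379 L/min
Total = 1030.379 + 409.55 = 1439.929 L/min

1439.929 L/min


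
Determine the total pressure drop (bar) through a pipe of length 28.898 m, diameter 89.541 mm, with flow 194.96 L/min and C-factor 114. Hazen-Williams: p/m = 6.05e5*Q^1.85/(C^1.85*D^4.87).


Q^1.85 = 17235
C^1.85 = 6386.7
D^4.87 = 3.2088e+09
p/m = 0.00050878 bar/m
p_total = 0.00050878 * 28.898 = 0.014703 bar

0.014703 bar


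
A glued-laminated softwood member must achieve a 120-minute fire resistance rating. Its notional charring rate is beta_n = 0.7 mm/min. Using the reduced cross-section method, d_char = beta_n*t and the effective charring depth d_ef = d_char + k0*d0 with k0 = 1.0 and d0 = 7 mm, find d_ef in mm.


d_char = 0.7 * 120 = 84 mm
d_ef = 84 + 1.0*7 = 91 mm

91 mm


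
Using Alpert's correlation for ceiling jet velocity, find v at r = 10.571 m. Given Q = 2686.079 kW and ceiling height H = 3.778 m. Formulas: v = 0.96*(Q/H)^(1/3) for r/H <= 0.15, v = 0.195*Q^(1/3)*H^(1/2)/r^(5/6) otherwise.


r/H = 10.571 / 3.778 = 2.7980
r/H > 0.15, so v = 0.195*Q^(1/3)*H^(1/2)/r^(5/6)
Q^(1/3) = 13.901
H^(1/2) = 1.9437
r^(5/6) = 7.1356
v = 0.195 * 13.901 * 1.9437 / 7.1356 = 0.73837 m/s

0.73837 m/s


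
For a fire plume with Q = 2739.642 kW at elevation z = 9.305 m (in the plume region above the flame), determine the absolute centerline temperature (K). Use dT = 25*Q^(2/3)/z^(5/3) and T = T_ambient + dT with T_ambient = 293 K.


Q^(2/3) = 195.79
z^(5/3) = 41.165
dT = 25 * 195.79 / 41.165 = 118.91 K
T = 293 + 118.91 = 411.91 K

411.91 K


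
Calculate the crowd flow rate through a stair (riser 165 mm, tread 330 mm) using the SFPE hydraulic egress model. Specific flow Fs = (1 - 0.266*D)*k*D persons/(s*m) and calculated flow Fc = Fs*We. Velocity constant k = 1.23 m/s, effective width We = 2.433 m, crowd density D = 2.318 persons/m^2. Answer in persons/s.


1 - 0.266*D = 1 - 0.266*2.318 = 0.38341
Fs = 0.38341 * 1.23 * 2.318 = 1.0932 persons/(s*m)
Fc = 1.0932 * 2.433 = 2.6597 persons/s

2.6597 persons/s


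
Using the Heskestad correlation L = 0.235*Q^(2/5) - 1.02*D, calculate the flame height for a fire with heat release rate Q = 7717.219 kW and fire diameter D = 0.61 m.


Q^(2/5) = 35.891
0.235 * Q^(2/5) = 8.4344
1.02 * D = 0.62220
L = 7.8122 m

7.8122 m


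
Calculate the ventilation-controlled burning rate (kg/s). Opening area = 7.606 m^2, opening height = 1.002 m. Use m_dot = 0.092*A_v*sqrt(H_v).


sqrt(H_v) = 1.0010
m_dot = 0.092 * 7.606 * 1.0010 = 0.70045 kg/s

0.70045 kg/s


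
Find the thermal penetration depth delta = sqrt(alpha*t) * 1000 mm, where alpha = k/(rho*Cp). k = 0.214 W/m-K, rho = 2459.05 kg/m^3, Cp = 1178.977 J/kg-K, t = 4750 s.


alpha = 0.214 / (2459.05 * 1178.977) = 7.3814e-08 m^2/s
alpha * t = 0.00035062
delta = sqrt(0.00035062) * 1000 = 18.725 mm

18.725 mm


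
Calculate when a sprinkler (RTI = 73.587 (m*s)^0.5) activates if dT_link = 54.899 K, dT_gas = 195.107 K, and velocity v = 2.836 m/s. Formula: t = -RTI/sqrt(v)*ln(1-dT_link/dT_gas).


dT_link/dT_gas = 0.28138
ln(1 - 0.28138) = -0.33042
t = -73.587 / sqrt(2.836) * -0.33042 = 14.438 s

14.438 s


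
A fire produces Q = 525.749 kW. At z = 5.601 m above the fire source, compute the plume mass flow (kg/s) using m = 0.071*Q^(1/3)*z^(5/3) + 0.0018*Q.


Q^(1/3) = 8.0710
z^(5/3) = 17.665
First term = 0.071 * 8.0710 * 17.665 = 10.123
Second term = 0.0018 * 525.749 = 0.94635
m = 11.069 kg/s

11.069 kg/s


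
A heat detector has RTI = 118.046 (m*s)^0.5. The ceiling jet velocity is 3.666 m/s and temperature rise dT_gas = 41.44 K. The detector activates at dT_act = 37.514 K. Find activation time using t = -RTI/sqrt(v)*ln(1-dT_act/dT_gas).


dT_act/dT_gas = 0.90526
ln(1 - 0.90526) = -2.3566
t = -118.046 / sqrt(3.666) * -2.3566 = 145.29 s

145.29 s


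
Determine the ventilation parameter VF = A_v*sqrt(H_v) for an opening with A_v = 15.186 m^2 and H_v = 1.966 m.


sqrt(H_v) = 1.4021
VF = 15.186 * 1.4021 = 21.293 m^(5/2)

21.293 m^(5/2)


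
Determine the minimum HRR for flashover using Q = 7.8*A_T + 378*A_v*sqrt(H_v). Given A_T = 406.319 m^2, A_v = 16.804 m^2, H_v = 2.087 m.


7.8*A_T = 3169.3
sqrt(H_v) = 1.4446
378*A_v*sqrt(H_v) = 9176.3
Q = 3169.3 + 9176.3 = 12346 kW

12346 kW


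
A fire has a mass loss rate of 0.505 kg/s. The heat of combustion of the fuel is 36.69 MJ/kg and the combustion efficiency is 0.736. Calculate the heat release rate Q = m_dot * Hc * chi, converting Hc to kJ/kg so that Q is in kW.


Hc = 36.69 MJ/kg = 36.69 * 1000 kJ/kg = 36690 kJ/kg
Q = 0.505 kg/s * 36690 kJ/kg * 0.736 = 13637 kW

13637 kW


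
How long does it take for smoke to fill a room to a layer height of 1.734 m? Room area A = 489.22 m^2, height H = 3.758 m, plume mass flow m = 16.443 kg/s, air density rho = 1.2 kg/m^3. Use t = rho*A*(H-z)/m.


H - z = 2.024 m
t = 1.2 * 489.22 * 2.024 / 16.443 = 72.263 s

72.263 s


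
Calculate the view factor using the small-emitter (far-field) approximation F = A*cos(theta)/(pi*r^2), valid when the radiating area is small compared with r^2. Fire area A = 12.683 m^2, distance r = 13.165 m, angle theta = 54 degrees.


cos(54 deg) = 0.58779
pi*r^2 = 544.49
F = 12.683 * 0.58779 / 544.49 = 0.013691

0.013691


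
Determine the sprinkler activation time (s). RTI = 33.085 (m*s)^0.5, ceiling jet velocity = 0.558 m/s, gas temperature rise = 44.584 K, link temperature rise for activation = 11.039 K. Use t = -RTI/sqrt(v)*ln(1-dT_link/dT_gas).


dT_link/dT_gas = 0.24760
ln(1 - 0.24760) = -0.28449
t = -33.085 / sqrt(0.558) * -0.28449 = 12.600 s

12.600 s


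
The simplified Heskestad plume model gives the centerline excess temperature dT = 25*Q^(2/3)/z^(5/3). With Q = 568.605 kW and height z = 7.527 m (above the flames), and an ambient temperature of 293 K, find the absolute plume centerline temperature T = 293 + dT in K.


Q^(2/3) = 68.634
z^(5/3) = 28.909
dT = 25 * 68.634 / 28.909 = 59.353 K
T = 293 + 59.353 = 352.35 K

352.35 K


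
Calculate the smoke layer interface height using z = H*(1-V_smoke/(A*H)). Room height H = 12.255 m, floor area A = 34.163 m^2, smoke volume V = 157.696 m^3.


V/(A*H) = 0.37666
1 - 0.37666 = 0.62334
z = 12.255 * 0.62334 = 7.6390 m

7.6390 m


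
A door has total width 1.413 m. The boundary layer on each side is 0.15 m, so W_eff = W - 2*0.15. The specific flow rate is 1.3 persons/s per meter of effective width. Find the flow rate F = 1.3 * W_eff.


W_eff = 1.413 - 0.30 = 1.113 m
F = 1.3 * 1.113 = 1.4469 persons/s

1.4469 persons/s


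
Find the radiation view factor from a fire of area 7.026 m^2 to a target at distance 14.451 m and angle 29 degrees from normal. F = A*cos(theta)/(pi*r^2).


cos(29 deg) = 0.87462
pi*r^2 = 656.06
F = 7.026 * 0.87462 / 656.06 = 0.0093666

0.0093666


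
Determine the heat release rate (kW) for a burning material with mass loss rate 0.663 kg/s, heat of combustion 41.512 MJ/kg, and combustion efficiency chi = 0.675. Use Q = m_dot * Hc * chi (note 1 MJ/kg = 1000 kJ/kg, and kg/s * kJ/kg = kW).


Hc = 41.512 MJ/kg = 41.512 * 1000 kJ/kg = 41512 kJ/kg
Q = 0.663 kg/s * 41512 kJ/kg * 0.675 = 18578 kW

18578 kW


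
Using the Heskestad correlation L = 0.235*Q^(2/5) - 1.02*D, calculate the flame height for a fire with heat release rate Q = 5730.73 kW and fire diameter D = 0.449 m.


Q^(2/5) = 31.863
0.235 * Q^(2/5) = 7.4878
1.02 * D = 0.45798
L = 7.0298 m

7.0298 m


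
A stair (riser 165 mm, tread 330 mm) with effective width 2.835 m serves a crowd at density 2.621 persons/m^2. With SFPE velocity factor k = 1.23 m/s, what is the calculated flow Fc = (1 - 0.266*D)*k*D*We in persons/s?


1 - 0.266*D = 1 - 0.266*2.621 = 0.30281
Fs = 0.30281 * 1.23 * 2.621 = 0.97622 persons/(s*m)
Fc = 0.97622 * 2.835 = 2.7676 persons/s

2.7676 persons/s


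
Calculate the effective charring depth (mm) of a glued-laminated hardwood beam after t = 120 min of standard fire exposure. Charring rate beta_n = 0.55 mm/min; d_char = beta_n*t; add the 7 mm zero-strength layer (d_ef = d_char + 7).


d_char = 0.55 * 120 = 66 mm
d_ef = 66 + 1.0*7 = 73 mm

73 mm


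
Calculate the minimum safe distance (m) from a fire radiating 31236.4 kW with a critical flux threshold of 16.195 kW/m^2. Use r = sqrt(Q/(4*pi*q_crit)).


4*pi*q_crit = 203.51
Q/(4*pi*q_crit) = 153.49
r = sqrt(153.49) = 12.389 m

12.389 m


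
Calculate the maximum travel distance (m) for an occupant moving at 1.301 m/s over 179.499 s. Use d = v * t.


d = 1.301 * 179.499 = 233.53 m

233.53 m


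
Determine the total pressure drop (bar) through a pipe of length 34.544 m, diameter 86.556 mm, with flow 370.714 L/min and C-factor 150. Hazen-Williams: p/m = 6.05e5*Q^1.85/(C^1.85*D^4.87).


Q^1.85 = 56588
C^1.85 = 10611
D^4.87 = 2.7204e+09
p/m = 0.0011860 bar/m
p_total = 0.0011860 * 34.544 = 0.040968 bar

0.040968 bar


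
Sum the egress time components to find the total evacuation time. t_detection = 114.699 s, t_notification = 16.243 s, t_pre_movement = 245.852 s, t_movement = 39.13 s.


Total = 114.699 + 16.243 + 245.852 + 39.13 = 415.924 s

415.924 s


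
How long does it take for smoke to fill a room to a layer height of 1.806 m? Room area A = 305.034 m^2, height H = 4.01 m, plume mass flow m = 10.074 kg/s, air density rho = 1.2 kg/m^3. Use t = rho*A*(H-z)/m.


H - z = 2.204 m
t = 1.2 * 305.034 * 2.204 / 10.074 = 80.083 s

80.083 s


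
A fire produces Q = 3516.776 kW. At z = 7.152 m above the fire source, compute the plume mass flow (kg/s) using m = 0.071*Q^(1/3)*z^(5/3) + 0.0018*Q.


Q^(1/3) = 15.207
z^(5/3) = 26.549
First term = 0.071 * 15.207 * 26.549 = 28.665
Second term = 0.0018 * 3516.776 = 6.3302
m = 34.995 kg/s

34.995 kg/s


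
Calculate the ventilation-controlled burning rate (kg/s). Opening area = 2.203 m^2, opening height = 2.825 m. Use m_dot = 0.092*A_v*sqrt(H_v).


sqrt(H_v) = 1.6808
m_dot = 0.092 * 2.203 * 1.6808 = 0.34065 kg/s

0.34065 kg/s


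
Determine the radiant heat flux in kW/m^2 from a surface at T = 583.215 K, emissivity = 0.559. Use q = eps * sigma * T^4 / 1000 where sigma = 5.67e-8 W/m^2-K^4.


T^4 = 1.1570e+11
q = 0.559 * 5.67e-8 * 1.1570e+11 / 1000 = 3.6670 kW/m^2

3.6670 kW/m^2


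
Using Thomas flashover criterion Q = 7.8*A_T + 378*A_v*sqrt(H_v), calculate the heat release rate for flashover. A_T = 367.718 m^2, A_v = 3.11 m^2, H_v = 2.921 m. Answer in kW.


7.8*A_T = 2868.2
sqrt(H_v) = 1.7091
378*A_v*sqrt(H_v) = 2009.2
Q = 2868.2 + 2009.2 = 4877.4 kW

4877.4 kW


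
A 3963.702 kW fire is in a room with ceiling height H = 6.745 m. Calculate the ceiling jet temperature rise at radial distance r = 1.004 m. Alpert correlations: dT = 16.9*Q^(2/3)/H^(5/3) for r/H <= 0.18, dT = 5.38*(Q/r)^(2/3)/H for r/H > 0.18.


r/H = 1.004 / 6.745 = 0.14885
r/H <= 0.18, so dT = 16.9*Q^(2/3)/H^(5/3)
Q^(2/3) = 250.46
H^(5/3) = 24.079
dT = 16.9 * 250.46 / 24.079 = 175.79 K

175.79 K


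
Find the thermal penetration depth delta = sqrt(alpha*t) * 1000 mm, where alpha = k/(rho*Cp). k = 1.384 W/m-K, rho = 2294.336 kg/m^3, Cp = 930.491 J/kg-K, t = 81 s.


alpha = 1.384 / (2294.336 * 930.491) = 6.4829e-07 m^2/s
alpha * t = 5.2511e-05
delta = sqrt(5.2511e-05) * 1000 = 7.2465 mm

7.2465 mm


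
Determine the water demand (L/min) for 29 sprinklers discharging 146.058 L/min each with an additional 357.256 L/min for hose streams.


Sprinkler demand = 29 * 146.058 = 4235.682 L/min
Total = 4235.682 + 357.256 = 4592.938 L/min

4592.938 L/min


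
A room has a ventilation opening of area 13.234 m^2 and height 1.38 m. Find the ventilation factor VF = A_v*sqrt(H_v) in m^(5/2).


sqrt(H_v) = 1.1747
VF = 13.234 * 1.1747 = 15.546 m^(5/2)

15.546 m^(5/2)


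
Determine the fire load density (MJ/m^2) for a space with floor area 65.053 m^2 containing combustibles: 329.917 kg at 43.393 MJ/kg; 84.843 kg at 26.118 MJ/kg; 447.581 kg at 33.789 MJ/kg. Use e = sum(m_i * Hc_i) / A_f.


Total energy = 329.917*43.393 + 84.843*26.118 + 447.581*33.789
= 14316.09 + 2215.929 + 15123.31
= 31655.33 MJ
e = 31655.33 / 65.053 = 486.61 MJ/m^2

486.61 MJ/m^2


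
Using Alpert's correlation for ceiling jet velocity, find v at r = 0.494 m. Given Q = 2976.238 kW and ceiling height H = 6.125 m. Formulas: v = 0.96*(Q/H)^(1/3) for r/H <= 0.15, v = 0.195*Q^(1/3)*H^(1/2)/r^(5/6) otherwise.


r/H = 0.494 / 6.125 = 0.080653
r/H <= 0.15, so v = 0.96*(Q/H)^(1/3)
Q/H = 485.92
(Q/H)^(1/3) = 7.8618
v = 0.96 * 7.8618 = 7.5473 m/s

7.5473 m/s


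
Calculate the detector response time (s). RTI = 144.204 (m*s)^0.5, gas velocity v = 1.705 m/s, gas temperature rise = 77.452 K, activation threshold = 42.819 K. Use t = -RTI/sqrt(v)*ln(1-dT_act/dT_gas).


dT_act/dT_gas = 0.55285
ln(1 - 0.55285) = -0.80485
t = -144.204 / sqrt(1.705) * -0.80485 = 88.885 s

88.885 s


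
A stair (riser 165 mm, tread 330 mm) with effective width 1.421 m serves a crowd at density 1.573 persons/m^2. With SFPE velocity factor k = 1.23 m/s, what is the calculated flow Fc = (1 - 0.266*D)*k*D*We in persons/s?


1 - 0.266*D = 1 - 0.266*1.573 = 0.58158
Fs = 0.58158 * 1.23 * 1.573 = 1.1252 persons/(s*m)
Fc = 1.1252 * 1.421 = 1.5990 persons/s

1.5990 persons/s


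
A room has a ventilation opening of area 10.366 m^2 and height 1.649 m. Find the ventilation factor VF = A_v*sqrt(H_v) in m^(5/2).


sqrt(H_v) = 1.2841
VF = 10.366 * 1.2841 = 13.311 m^(5/2)

13.311 m^(5/2)


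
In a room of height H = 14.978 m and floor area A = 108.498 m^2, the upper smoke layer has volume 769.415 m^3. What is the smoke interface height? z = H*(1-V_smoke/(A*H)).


V/(A*H) = 0.47346
1 - 0.47346 = 0.52654
z = 14.978 * 0.52654 = 7.8865 m

7.8865 m


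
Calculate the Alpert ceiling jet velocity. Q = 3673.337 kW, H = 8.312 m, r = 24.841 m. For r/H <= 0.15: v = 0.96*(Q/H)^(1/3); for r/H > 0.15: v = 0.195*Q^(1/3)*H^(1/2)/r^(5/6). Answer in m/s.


r/H = 24.841 / 8.312 = 2.9886
r/H > 0.15, so v = 0.195*Q^(1/3)*H^(1/2)/r^(5/6)
Q^(1/3) = 15.430
H^(1/2) = 2.8831
r^(5/6) = 14.543
v = 0.195 * 15.430 * 2.8831 / 14.543 = 0.59649 m/s

0.59649 m/s


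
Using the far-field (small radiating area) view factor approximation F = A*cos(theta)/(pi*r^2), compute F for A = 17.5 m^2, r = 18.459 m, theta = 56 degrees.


cos(56 deg) = 0.55919
pi*r^2 = 1070.4
F = 17.5 * 0.55919 / 1070.4 = 0.0091418

0.0091418


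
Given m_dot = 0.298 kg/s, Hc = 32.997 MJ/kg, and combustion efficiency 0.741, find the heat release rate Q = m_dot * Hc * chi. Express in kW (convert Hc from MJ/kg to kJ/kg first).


Hc = 32.997 MJ/kg = 32.997 * 1000 kJ/kg = 32997 kJ/kg
Q = 0.298 kg/s * 32997 kJ/kg * 0.741 = 7286.3 kW

7286.3 kW


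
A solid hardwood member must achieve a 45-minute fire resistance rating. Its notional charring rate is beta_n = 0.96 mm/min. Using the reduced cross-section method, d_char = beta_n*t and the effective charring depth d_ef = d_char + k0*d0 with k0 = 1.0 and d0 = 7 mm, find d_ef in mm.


d_char = 0.96 * 45 = 43.2 mm
d_ef = 43.2 + 1.0*7 = 50.2 mm

50.2 mm


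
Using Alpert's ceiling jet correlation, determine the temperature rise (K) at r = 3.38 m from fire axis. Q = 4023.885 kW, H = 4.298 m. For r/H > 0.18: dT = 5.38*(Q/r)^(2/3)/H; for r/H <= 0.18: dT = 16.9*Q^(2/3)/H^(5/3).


r/H = 3.38 / 4.298 = 0.78641
r/H > 0.18, so dT = 5.38*(Q/r)^(2/3)/H
Q/r = 1190.5
(Q/r)^(2/3) = 112.33
dT = 5.38 * 112.33 / 4.298 = 140.61 K

140.61 K


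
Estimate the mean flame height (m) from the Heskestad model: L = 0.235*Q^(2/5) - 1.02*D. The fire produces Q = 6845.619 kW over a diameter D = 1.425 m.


Q^(2/5) = 34.211
0.235 * Q^(2/5) = 8.0396
1.02 * D = 1.4535
L = 6.5861 m

6.5861 m


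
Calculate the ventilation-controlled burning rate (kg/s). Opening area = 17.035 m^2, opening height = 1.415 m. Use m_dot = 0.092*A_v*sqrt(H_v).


sqrt(H_v) = 1.1895
m_dot = 0.092 * 17.035 * 1.1895 = 1.8643 kg/s

1.8643 kg/s


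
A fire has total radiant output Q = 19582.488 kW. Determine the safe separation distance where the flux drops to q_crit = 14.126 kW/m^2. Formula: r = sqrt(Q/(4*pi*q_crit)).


4*pi*q_crit = 177.51
Q/(4*pi*q_crit) = 110.32
r = sqrt(110.32) = 10.503 m

10.503 m


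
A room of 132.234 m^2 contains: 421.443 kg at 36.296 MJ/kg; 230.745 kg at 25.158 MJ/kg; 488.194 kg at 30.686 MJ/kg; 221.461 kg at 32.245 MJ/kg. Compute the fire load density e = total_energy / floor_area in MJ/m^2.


Total energy = 421.443*36.296 + 230.745*25.158 + 488.194*30.686 + 221.461*32.245
= 15296.70 + 5805.083 + 14980.72 + 7141.010
= 43223.51 MJ
e = 43223.51 / 132.234 = 326.87 MJ/m^2

326.87 MJ/m^2


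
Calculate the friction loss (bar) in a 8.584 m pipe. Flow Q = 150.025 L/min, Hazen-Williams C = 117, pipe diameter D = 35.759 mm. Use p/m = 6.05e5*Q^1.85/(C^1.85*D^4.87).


Q^1.85 = 10615
C^1.85 = 6701.1
D^4.87 = 3.6727e+07
p/m = 0.026093 bar/m
p_total = 0.026093 * 8.584 = 0.22398 bar

0.22398 bar


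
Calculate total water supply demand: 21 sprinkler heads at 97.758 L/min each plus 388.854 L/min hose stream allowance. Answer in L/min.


Sprinkler demand = 21 * 97.758 = 2052.918 L/min
Total = 2052.918 + 388.854 = 2441.772 L/min

2441.772 L/min


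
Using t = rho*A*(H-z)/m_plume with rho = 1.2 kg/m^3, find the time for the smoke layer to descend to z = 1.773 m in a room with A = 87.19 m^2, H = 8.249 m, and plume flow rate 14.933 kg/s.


H - z = 6.476 m
t = 1.2 * 87.19 * 6.476 / 14.933 = 45.374 s

45.374 s


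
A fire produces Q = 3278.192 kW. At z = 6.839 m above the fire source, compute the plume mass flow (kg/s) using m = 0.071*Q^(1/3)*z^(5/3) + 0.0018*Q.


Q^(1/3) = 14.855
z^(5/3) = 24.641
First term = 0.071 * 14.855 * 24.641 = 25.989
Second term = 0.0018 * 3278.192 = 5.9007
m = 31.890 kg/s

31.890 kg/s


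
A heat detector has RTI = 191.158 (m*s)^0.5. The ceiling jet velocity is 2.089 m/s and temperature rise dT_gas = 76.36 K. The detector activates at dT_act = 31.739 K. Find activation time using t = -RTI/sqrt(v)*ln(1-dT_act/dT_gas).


dT_act/dT_gas = 0.41565
ln(1 - 0.41565) = -0.53725
t = -191.158 / sqrt(2.089) * -0.53725 = 71.056 s

71.056 s


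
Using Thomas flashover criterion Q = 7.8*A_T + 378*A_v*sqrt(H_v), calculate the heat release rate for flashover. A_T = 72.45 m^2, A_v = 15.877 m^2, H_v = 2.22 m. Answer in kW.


7.8*A_T = 565.11
sqrt(H_v) = 1.4900
378*A_v*sqrt(H_v) = 8942.0
Q = 565.11 + 8942.0 = 9507.2 kW

9507.2 kW


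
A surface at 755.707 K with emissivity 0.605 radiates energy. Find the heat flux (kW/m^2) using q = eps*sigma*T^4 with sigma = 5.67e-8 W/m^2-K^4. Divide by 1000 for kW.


T^4 = 3.2615e+11
q = 0.605 * 5.67e-8 * 3.2615e+11 / 1000 = 11.188 kW/m^2

11.188 kW/m^2


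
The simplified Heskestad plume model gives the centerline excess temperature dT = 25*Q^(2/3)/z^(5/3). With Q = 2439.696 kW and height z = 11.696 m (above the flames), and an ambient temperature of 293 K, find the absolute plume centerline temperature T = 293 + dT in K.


Q^(2/3) = 181.23
z^(5/3) = 60.265
dT = 25 * 181.23 / 60.265 = 75.180 K
T = 293 + 75.180 = 368.18 K

368.18 K


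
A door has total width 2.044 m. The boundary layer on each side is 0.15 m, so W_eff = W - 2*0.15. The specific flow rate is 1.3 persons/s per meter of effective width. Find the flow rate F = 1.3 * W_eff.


W_eff = 2.044 - 0.30 = 1.744 m
F = 1.3 * 1.744 = 2.2672 persons/s

2.2672 persons/s


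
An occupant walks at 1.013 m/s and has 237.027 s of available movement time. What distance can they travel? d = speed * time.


d = 1.013 * 237.027 = 240.11 m

240.11 m


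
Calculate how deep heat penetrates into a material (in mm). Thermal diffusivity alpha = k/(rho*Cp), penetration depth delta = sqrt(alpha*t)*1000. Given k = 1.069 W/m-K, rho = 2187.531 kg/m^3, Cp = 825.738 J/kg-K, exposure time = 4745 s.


alpha = 1.069 / (2187.531 * 825.738) = 5.9181e-07 m^2/s
alpha * t = 0.0028081
delta = sqrt(0.0028081) * 1000 = 52.992 mm

52.992 mm


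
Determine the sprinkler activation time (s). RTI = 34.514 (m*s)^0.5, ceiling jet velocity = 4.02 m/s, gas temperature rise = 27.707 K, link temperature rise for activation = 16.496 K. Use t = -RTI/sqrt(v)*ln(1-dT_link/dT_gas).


dT_link/dT_gas = 0.59537
ln(1 - 0.59537) = -0.90479
t = -34.514 / sqrt(4.02) * -0.90479 = 15.575 s

15.575 s


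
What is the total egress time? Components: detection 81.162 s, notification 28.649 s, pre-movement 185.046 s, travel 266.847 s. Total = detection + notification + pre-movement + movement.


Total = 81.162 + 28.649 + 185.046 + 266.847 = 561.704 s

561.704 s


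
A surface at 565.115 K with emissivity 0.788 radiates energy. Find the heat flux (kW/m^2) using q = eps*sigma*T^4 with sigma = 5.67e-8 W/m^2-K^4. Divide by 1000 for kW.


T^4 = 1.0199e+11
q = 0.788 * 5.67e-8 * 1.0199e+11 / 1000 = 4.5568 kW/m^2

4.5568 kW/m^2


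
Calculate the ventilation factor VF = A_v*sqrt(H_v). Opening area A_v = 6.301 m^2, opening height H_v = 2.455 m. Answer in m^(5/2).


sqrt(H_v) = 1.5668
VF = 6.301 * 1.5668 = 9.8727 m^(5/2)

9.8727 m^(5/2)


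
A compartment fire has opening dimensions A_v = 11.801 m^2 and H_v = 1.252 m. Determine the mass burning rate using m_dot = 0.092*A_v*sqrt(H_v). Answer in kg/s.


sqrt(H_v) = 1.1189
m_dot = 0.092 * 11.801 * 1.1189 = 1.2148 kg/s

1.2148 kg/s


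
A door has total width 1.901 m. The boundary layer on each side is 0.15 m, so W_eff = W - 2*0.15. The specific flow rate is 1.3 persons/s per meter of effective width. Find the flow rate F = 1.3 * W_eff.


W_eff = 1.901 - 0.30 = 1.601 m
F = 1.3 * 1.601 = 2.0813 persons/s

2.0813 persons/s


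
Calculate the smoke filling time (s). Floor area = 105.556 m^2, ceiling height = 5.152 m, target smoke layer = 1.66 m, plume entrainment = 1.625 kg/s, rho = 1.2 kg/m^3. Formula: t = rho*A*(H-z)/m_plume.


H - z = 3.492 m
t = 1.2 * 105.556 * 3.492 / 1.625 = 272.20 s

272.20 s


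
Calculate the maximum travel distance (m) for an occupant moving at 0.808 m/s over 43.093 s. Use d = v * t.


d = 0.808 * 43.093 = 34.819 m

34.819 m


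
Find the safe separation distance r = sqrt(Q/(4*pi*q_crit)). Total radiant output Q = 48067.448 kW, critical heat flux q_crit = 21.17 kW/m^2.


4*pi*q_crit = 266.03
Q/(4*pi*q_crit) = 180.68
r = sqrt(180.68) = 13.442 m

13.442 m


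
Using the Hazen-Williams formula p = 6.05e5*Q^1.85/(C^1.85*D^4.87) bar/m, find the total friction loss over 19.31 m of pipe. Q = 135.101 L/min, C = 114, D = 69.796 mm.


Q^1.85 = 8744.2
C^1.85 = 6386.7
D^4.87 = 9.5379e+08
p/m = 0.00086845 bar/m
p_total = 0.00086845 * 19.31 = 0.016770 bar

0.016770 bar


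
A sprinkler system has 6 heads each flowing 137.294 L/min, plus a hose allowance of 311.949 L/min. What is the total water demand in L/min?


Sprinkler demand = 6 * 137.294 = 823.764 L/min
Total = 823.764 + 311.949 = 1135.713 L/min

1135.713 L/min


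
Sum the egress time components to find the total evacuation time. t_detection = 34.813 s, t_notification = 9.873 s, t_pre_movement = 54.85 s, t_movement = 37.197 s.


Total = 34.813 + 9.873 + 54.85 + 37.197 = 136.733 s

136.733 s


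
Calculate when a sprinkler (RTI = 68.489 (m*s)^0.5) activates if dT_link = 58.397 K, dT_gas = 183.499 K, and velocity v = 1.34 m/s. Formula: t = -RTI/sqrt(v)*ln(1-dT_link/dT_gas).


dT_link/dT_gas = 0.31824
ln(1 - 0.31824) = -0.38308
t = -68.489 / sqrt(1.34) * -0.38308 = 22.665 s

22.665 s


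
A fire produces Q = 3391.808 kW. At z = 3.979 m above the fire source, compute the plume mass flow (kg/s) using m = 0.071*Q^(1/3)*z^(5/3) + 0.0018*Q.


Q^(1/3) = 15.025
z^(5/3) = 9.9913
First term = 0.071 * 15.025 * 9.9913 = 10.658
Second term = 0.0018 * 3391.808 = 6.1053
m = 16.764 kg/s

16.764 kg/s


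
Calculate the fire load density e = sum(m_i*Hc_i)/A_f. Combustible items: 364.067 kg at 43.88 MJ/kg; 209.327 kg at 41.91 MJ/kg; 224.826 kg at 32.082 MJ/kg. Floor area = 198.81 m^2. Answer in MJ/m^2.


Total energy = 364.067*43.88 + 209.327*41.91 + 224.826*32.082
= 15975.26 + 8772.895 + 7212.868
= 31961.02 MJ
e = 31961.02 / 198.81 = 160.76 MJ/m^2

160.76 MJ/m^2


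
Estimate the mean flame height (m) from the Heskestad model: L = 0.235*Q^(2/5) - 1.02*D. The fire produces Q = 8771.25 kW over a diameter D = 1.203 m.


Q^(2/5) = 37.777
0.235 * Q^(2/5) = 8.8775
1.02 * D = 1.2271
L = 7.6505 m

7.6505 m


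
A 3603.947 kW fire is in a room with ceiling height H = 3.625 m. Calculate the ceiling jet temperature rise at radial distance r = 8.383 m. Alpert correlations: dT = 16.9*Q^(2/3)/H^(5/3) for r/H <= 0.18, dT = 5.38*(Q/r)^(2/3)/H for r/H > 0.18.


r/H = 8.383 / 3.625 = 2.3126
r/H > 0.18, so dT = 5.38*(Q/r)^(2/3)/H
Q/r = 429.91
(Q/r)^(2/3) = 56.962
dT = 5.38 * 56.962 / 3.625 = 84.540 K

84.540 K


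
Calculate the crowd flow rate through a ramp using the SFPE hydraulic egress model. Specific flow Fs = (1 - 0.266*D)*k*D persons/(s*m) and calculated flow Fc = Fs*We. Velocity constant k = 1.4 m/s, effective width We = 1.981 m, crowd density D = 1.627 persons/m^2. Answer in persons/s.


1 - 0.266*D = 1 - 0.266*1.627 = 0.56722
Fs = 0.56722 * 1.4 * 1.627 = 1.2920 persons/(s*m)
Fc = 1.2920 * 1.981 = 2.5595 persons/s

2.5595 persons/s


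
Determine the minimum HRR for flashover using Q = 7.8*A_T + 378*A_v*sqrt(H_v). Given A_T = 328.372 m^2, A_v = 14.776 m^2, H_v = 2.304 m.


7.8*A_T = 2561.3
sqrt(H_v) = 1.5179
378*A_v*sqrt(H_v) = 8477.9
Q = 2561.3 + 8477.9 = 11039 kW

11039 kW


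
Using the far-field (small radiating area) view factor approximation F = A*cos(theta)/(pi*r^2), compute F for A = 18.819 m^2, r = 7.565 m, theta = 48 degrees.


cos(48 deg) = 0.66913
pi*r^2 = 179.79
F = 18.819 * 0.66913 / 179.79 = 0.070039

0.070039


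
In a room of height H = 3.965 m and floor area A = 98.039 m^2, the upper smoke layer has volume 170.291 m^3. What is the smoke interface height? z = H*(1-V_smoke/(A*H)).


V/(A*H) = 0.43808
1 - 0.43808 = 0.56192
z = 3.965 * 0.56192 = 2.2280 m

2.2280 m


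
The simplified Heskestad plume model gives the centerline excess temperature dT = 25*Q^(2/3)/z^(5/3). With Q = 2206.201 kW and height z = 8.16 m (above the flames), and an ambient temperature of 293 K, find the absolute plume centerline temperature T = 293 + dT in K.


Q^(2/3) = 169.47
z^(5/3) = 33.074
dT = 25 * 169.47 / 33.074 = 128.10 K
T = 293 + 128.10 = 421.10 K

421.10 K


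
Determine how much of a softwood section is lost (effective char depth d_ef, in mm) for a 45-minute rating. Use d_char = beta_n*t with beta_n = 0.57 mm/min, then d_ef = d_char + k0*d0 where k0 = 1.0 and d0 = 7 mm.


d_char = 0.57 * 45 = 25.65 mm
d_ef = 25.65 + 1.0*7 = 32.65 mm

32.65 mm


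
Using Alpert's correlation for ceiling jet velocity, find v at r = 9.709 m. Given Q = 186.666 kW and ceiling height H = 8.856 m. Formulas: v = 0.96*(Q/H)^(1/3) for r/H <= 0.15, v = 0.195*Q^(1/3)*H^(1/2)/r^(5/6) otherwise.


r/H = 9.709 / 8.856 = 1.0963
r/H > 0.15, so v = 0.195*Q^(1/3)*H^(1/2)/r^(5/6)
Q^(1/3) = 5.7151
H^(1/2) = 2.9759
r^(5/6) = 6.6473
v = 0.195 * 5.7151 * 2.9759 / 6.6473 = 0.49892 m/s

0.49892 m/s


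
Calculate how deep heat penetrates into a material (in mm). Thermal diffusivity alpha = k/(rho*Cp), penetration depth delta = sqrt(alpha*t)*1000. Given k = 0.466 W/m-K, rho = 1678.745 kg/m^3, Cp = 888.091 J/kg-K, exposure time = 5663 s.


alpha = 0.466 / (1678.745 * 888.091) = 3.1257e-07 m^2/s
alpha * t = 0.0017701
delta = sqrt(0.0017701) * 1000 = 42.072 mm

42.072 mm


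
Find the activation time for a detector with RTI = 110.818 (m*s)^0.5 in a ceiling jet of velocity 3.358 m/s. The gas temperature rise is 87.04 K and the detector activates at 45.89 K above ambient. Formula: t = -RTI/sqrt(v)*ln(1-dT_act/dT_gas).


dT_act/dT_gas = 0.52723
ln(1 - 0.52723) = -0.74914
t = -110.818 / sqrt(3.358) * -0.74914 = 45.304 s

45.304 s


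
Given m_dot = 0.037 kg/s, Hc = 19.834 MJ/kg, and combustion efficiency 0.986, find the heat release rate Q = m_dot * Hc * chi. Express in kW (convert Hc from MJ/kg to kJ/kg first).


Hc = 19.834 MJ/kg = 19.834 * 1000 kJ/kg = 19834 kJ/kg
Q = 0.037 kg/s * 19834 kJ/kg * 0.986 = 723.58 kW

723.58 kW


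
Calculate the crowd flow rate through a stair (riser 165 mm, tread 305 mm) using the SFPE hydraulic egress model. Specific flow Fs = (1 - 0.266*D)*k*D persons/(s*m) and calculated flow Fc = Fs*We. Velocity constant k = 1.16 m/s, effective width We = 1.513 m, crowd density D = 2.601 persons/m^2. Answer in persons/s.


1 - 0.266*D = 1 - 0.266*2.601 = 0.30813
Fs = 0.30813 * 1.16 * 2.601 = 0.92969 persons/(s*m)
Fc = 0.92969 * 1.513 = 1.4066 persons/s

1.4066 persons/s


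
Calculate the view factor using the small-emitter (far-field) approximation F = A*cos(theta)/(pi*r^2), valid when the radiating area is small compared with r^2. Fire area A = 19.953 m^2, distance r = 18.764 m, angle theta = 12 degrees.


cos(12 deg) = 0.97815
pi*r^2 = 1106.1
F = 19.953 * 0.97815 / 1106.1 = 0.017645

0.017645


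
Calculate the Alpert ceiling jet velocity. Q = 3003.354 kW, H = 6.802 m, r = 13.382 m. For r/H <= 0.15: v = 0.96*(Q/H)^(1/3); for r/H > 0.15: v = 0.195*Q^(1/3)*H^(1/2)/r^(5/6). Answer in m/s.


r/H = 13.382 / 6.802 = 1.9674
r/H > 0.15, so v = 0.195*Q^(1/3)*H^(1/2)/r^(5/6)
Q^(1/3) = 14.428
H^(1/2) = 2.6081
r^(5/6) = 8.6850
v = 0.195 * 14.428 * 2.6081 / 8.6850 = 0.84487 m/s

0.84487 m/s


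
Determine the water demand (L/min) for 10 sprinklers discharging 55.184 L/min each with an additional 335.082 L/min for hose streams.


Sprinkler demand = 10 * 55.184 = 551.84 L/min
Total = 551.84 + 335.082 = 886.922 L/min

886.922 L/min


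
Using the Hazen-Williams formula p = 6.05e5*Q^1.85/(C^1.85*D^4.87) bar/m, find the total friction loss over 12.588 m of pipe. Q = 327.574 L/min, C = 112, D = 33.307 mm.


Q^1.85 = 45011
C^1.85 = 6180.9
D^4.87 = 2.5987e+07
p/m = 0.16954 bar/m
p_total = 0.16954 * 12.588 = 2.1342 bar

2.1342 bar


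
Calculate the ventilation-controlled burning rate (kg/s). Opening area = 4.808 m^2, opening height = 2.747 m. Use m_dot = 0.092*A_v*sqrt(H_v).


sqrt(H_v) = 1.6574
m_dot = 0.092 * 4.808 * 1.6574 = 0.73313 kg/s

0.73313 kg/s


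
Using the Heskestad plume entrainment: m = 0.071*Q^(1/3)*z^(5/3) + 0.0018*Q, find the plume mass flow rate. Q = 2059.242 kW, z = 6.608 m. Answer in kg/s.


Q^(1/3) = 12.722
z^(5/3) = 23.269
First term = 0.071 * 12.722 * 23.269 = 21.019
Second term = 0.0018 * 2059.242 = 3.7066
m = 24.726 kg/s

24.726 kg/s


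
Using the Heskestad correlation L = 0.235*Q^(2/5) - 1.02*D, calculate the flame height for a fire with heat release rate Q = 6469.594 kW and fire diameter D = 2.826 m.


Q^(2/5) = 33.447
0.235 * Q^(2/5) = 7.8599
1.02 * D = 2.8825
L = 4.9774 m

4.9774 m


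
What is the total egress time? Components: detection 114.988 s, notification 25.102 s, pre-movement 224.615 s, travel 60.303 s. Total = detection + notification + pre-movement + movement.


Total = 114.988 + 25.102 + 224.615 + 60.303 = 425.008 s

425.008 s


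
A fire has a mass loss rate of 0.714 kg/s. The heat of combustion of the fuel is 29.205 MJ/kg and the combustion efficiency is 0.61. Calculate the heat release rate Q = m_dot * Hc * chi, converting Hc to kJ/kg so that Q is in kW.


Hc = 29.205 MJ/kg = 29.205 * 1000 kJ/kg = 29205 kJ/kg
Q = 0.714 kg/s * 29205 kJ/kg * 0.61 = 12720 kW

12720 kW


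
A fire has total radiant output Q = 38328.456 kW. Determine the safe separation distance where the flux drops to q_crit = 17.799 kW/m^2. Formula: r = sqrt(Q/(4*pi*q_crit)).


4*pi*q_crit = 223.67
Q/(4*pi*q_crit) = 171.36
r = sqrt(171.36) = 13.091 m

13.091 m


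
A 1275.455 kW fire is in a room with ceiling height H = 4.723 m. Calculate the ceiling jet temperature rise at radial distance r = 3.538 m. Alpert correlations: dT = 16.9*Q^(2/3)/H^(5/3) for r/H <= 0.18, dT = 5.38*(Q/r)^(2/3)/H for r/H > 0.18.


r/H = 3.538 / 4.723 = 0.74910
r/H > 0.18, so dT = 5.38*(Q/r)^(2/3)/H
Q/r = 360.50
(Q/r)^(2/3) = 50.653
dT = 5.38 * 50.653 / 4.723 = 57.699 K

57.699 K


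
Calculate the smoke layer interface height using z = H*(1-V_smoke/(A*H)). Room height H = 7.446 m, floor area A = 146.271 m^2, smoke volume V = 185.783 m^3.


V/(A*H) = 0.17058
1 - 0.17058 = 0.82942
z = 7.446 * 0.82942 = 6.1759 m

6.1759 m


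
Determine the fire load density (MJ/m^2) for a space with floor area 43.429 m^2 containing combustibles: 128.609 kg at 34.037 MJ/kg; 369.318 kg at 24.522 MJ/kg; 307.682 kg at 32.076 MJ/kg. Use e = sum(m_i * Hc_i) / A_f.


Total energy = 128.609*34.037 + 369.318*24.522 + 307.682*32.076
= 4377.465 + 9056.416 + 9869.208
= 23303.09 MJ
e = 23303.09 / 43.429 = 536.58 MJ/m^2

536.58 MJ/m^2


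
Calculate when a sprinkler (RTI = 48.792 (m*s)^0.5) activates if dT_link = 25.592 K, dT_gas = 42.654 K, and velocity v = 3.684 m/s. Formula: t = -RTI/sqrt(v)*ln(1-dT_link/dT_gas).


dT_link/dT_gas = 0.59999
ln(1 - 0.59999) = -0.91627
t = -48.792 / sqrt(3.684) * -0.91627 = 23.292 s

23.292 s


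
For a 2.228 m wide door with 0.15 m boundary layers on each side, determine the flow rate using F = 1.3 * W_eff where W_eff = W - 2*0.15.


W_eff = 2.228 - 0.30 = 1.928 m
F = 1.3 * 1.928 = 2.5064 persons/s

2.5064 persons/s


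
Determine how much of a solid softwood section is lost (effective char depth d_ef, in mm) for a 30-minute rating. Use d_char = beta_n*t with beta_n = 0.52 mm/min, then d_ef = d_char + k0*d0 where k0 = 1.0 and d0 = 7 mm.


d_char = 0.52 * 30 = 15.6 mm
d_ef = 15.6 + 1.0*7 = 22.6 mm

22.6 mm


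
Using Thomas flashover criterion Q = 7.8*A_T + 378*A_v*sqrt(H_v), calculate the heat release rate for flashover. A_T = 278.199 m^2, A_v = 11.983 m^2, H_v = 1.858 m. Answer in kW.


7.8*A_T = 2170.0
sqrt(H_v) = 1.3631
378*A_v*sqrt(H_v) = 6174.2
Q = 2170.0 + 6174.2 = 8344.1 kW

8344.1 kW


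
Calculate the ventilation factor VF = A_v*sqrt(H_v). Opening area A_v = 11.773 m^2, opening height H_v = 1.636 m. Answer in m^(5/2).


sqrt(H_v) = 1.2791
VF = 11.773 * 1.2791 = 15.058 m^(5/2)

15.058 m^(5/2)


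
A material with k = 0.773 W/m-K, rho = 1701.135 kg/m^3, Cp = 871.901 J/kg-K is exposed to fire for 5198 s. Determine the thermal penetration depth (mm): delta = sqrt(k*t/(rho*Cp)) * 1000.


alpha = 0.773 / (1701.135 * 871.901) = 5.2116e-07 m^2/s
alpha * t = 0.0027090
delta = sqrt(0.0027090) * 1000 = 52.048 mm

52.048 mm


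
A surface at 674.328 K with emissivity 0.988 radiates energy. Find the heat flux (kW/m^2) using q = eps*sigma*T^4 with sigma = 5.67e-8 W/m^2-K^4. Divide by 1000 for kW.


T^4 = 2.0677e+11
q = 0.988 * 5.67e-8 * 2.0677e+11 / 1000 = 11.583 kW/m^2

11.583 kW/m^2
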